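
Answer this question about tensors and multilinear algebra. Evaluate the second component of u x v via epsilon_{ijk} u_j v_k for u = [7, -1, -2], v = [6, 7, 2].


(u x v)_2 = sum_{j,k} epsilon_{2jk} u_j v_k. Only permutations of (1,2,3) contribute; the two non-zero terms are:
eps_{213} u_1 v_3 = -1 * 7 * 2 = -14
eps_{231} u_3 v_1 = 1 * -2 * 6 = -12
(u x v)_2 = -26

-26


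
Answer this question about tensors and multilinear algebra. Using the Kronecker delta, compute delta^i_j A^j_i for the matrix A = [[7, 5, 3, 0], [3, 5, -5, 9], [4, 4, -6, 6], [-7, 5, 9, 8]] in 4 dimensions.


The contraction (trace) of a rank-2 tensor is the sum of its diagonal elements.
Diagonal entries: A[1,1] = 7, A[2,2] = 5, A[3,3] = -6, A[4,4] = 8
Tr(A) = 7 + 5 + -6 + 8 = 14

14


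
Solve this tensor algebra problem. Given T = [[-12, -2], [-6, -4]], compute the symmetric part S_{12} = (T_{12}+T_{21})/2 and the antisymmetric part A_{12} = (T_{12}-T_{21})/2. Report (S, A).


T_{12} = -2
T_{21} = -6
S_{12} = (-2 + -6)/2 = -8/2 = -4
A_{12} = (-2 - -6)/2 = 4/2 = 2
Check: S + A = -4 + 2 = -2 = T_{12}.

(-4, 2)


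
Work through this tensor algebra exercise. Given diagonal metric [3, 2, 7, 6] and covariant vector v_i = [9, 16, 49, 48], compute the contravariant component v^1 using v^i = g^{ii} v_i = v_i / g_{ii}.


To raise an index with a diagonal metric: v^i = v_i / g_{ii}.
For index 1: v_1 = 9, g_{11} = 3
v^1 = 9 / 3 = 3

3


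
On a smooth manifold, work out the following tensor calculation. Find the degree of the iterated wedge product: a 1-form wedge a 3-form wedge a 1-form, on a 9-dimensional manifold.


The degree of a wedge product is the sum of the degrees of the individual forms.
Degrees: 1, 3, 1
Total degree = 1 + 3 + 1 = 5

5


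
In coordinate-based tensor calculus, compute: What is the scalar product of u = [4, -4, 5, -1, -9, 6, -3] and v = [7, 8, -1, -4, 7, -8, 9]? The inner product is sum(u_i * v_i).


The inner product u . v = sum of u_i * v_i.
Term-by-term: 4 * 7, -4 * 8, 5 * -1, -1 * -4, -9 * 7, 6 * -8, -3 * 9
Products: 28, -32, -5, 4, -63, -48, -27
Sum = 28 + -32 + -5 + 4 + -63 + -48 + -27 = -143

-143


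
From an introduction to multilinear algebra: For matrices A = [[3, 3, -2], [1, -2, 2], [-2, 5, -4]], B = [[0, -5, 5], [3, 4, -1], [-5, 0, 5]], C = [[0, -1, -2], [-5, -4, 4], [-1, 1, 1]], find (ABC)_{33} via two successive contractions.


(ABC)_{33} = sum_m (AB)_{3m} C_{m3}. First compute row 3 of AB.
(AB)_{31} = -2*0 + 5*3 + -4*-5 = 35
(AB)_{32} = -2*-5 + 5*4 + -4*0 = 30
(AB)_{33} = -2*5 + 5*-1 + -4*5 = -35
Now contract with column 3 of C:
(AB)_{31} * C_{13} = 35 * -2 = -70
(AB)_{32} * C_{23} = 30 * 4 = 120
(AB)_{33} * C_{33} = -35 * 1 = -35
(ABC)_{33} = -70 + 120 + -35 = 15

15


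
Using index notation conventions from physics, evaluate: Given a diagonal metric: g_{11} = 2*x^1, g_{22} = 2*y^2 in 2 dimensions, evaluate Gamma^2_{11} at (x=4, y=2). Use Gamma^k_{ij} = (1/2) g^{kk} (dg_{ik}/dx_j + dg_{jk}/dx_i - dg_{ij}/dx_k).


For a diagonal metric, Gamma^k_{ij} = (1/2) g^{kk} (dg_{ik}/dx_j + dg_{jk}/dx_i - dg_{ij}/dx_k).
The metric is diagonal, so g_{ab} = 0 for a != b.
At the given point: g_{11} = 8, g_{22} = 8
g^{22} = 1/8
dg_{12}/dx_1 = 0 (off-diagonal)
dg_{12}/dx_1 = 0 (off-diagonal)
dg_{11}/dx_2 = dg_{11}/dx_2 = 0
Numerator = 0 + 0 - 0 = 0
Gamma^2_{11} = 0 / (2 * 8) = 0

0


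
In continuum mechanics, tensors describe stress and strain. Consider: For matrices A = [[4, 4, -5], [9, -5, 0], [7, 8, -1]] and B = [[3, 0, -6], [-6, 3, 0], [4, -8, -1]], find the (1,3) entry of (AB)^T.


(AB)^T_{ij} = (AB)_{ji} = sum_k A_{jk} B_{ki}.
For i=1, j=3 we need (AB)_{31}:
A_{31} * B_{11} = 7 * 3 = 21
A_{32} * B_{21} = 8 * -6 = -48
A_{33} * B_{31} = -1 * 4 = -4
Sum = 21 + -48 + -4 = -31

-31


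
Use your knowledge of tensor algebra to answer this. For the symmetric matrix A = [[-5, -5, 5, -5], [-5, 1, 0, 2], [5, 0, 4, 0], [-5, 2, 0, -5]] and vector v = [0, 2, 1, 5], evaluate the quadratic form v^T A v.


First compute Av:
(Av)_1 = -5*0 + -5*2 + 5*1 + -5*5 = -30
(Av)_2 = -5*0 + 1*2 + 0*1 + 2*5 = 12
(Av)_3 = 5*0 + 0*2 + 4*1 + 0*5 = 4
(Av)_4 = -5*0 + 2*2 + 0*1 + -5*5 = -21
Av = [-30, 12, 4, -21]
Then v^T (Av) = 0*-30 + 2*12 + 1*4 + 5*-21
= 0 + 24 + 4 + -105 = -77

-77


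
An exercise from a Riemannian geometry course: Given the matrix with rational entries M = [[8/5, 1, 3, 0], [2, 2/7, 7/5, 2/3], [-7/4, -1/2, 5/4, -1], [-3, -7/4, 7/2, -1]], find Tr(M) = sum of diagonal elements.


The trace is the sum of diagonal entries.
Diagonal: M[1,1] = 8/5, M[2,2] = 2/7, M[3,3] = 5/4, M[4,4] = -1
Tr(M) = 8/5 + 2/7 + 5/4 + -1
Computing step by step:
After adding M[1,1]: 8/5
After adding M[2,2]: 66/35
After adding M[3,3]: 439/140
After adding M[4,4]: 299/140
Tr(M) = 299/140

299/140


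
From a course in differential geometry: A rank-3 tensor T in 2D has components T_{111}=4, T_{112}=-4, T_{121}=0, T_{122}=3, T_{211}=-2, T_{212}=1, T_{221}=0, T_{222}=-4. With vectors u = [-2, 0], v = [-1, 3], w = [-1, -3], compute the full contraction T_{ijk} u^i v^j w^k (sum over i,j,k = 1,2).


S = sum over i,j,k of T_{ijk} u_i v_j w_k. Expanding all 8 terms:
T_{111}*u_1*v_1*w_1 = 4*-2*-1*-1 = -8  (running total: -8)
T_{112}*u_1*v_1*w_2 = -4*-2*-1*-3 = 24  (running total: 16)
T_{121}*u_1*v_2*w_1 = 0*-2*3*-1 = 0  (running total: 16)
T_{122}*u_1*v_2*w_2 = 3*-2*3*-3 = 54  (running total: 70)
T_{211}*u_2*v_1*w_1 = -2*0*-1*-1 = 0  (running total: 70)
T_{212}*u_2*v_1*w_2 = 1*0*-1*-3 = 0  (running total: 70)
T_{221}*u_2*v_2*w_1 = 0*0*3*-1 = 0  (running total: 70)
T_{222}*u_2*v_2*w_2 = -4*0*3*-3 = 0  (running total: 70)
S = 70

70


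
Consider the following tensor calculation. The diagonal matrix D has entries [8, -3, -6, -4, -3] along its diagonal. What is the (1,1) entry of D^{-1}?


For a diagonal matrix, the inverse has entries (D^{-1})_{ii} = 1/d_{ii}.
The diagonal entries are: d_{11} = 8, d_{22} = -3, d_{33} = -6, d_{44} = -4, d_{55} = -3
We need (D^{-1})_{11} = 1/d_{11} = 1/8 = 1/8

1/8


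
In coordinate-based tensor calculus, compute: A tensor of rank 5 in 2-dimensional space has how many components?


The number of components of a rank-r tensor in d dimensions is d^r.
Here d = 2 and r = 5.
2^5 = 32

32


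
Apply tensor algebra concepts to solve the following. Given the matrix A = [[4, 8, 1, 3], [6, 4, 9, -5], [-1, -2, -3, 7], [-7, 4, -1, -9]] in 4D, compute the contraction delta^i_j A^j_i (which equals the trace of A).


The contraction (trace) of a rank-2 tensor is the sum of its diagonal elements.
Diagonal entries: A[1,1] = 4, A[2,2] = 4, A[3,3] = -3, A[4,4] = -9
Tr(A) = 4 + 4 + -3 + -9 = -4

-4


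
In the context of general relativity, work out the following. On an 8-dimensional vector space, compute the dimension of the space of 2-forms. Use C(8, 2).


The dimension of the space of p-forms on an n-dimensional space is C(n, p).
n = 8, p = 2
C(8, 2) = 8! / (2! * 6!) = 28

28


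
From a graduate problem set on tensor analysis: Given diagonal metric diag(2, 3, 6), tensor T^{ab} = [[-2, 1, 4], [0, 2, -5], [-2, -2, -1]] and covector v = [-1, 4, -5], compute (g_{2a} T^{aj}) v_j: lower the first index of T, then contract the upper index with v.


Step 1: lower the first index. For a diagonal metric, g_{ia} T^{aj} = g_{ii} T^{ij} (no sum on i).
g_{22} = 3
S_2{}^1 = 3 * T^{21} = 3 * 0 = 0
S_2{}^2 = 3 * T^{22} = 3 * 2 = 6
S_2{}^3 = 3 * T^{23} = 3 * -5 = -15
Step 2: contract S_2{}^j with v_j.
S_2{}^1 * v_1 = 0 * -1 = 0
S_2{}^2 * v_2 = 6 * 4 = 24
S_2{}^3 * v_3 = -15 * -5 = 75
Result = 0 + 24 + 75 = 99

99


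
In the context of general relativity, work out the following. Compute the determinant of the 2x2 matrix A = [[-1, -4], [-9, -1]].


For a 2x2 matrix [[a, b], [c, d]], det = a*d - b*c.
a = -1, b = -4, c = -9, d = -1
a*d = -1 * -1 = 1
b*c = -4 * -9 = 36
det = 1 - 36 = -35

-35


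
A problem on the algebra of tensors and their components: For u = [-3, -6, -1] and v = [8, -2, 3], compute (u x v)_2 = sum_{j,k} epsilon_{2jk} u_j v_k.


(u x v)_2 = sum_{j,k} epsilon_{2jk} u_j v_k. Only permutations of (1,2,3) contribute; the two non-zero terms are:
eps_{213} u_1 v_3 = -1 * -3 * 3 = 9
eps_{231} u_3 v_1 = 1 * -1 * 8 = -8
(u x v)_2 = 1

1


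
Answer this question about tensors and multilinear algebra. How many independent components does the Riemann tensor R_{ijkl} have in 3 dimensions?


The Riemann tensor in d dimensions has d^2(d^2 - 1)/12 independent components.
d = 3, so d^2 = 9
d^2 - 1 = 8
d^2(d^2 - 1) = 9 * 8 = 72
Divide by 12: 72 / 12 = 6

6


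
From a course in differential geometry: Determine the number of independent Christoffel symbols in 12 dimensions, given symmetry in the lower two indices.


Christoffel symbols Gamma^k_{ij} are symmetric in i,j, so there are d * d(d+1)/2 independent symbols.
d = 12
d(d+1)/2 = 12 * 13 / 2 = 78
Total = 12 * 78 = 936

936


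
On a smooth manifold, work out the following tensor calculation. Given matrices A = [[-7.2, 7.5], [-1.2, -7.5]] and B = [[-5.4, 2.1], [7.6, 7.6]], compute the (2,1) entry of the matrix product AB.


(AB)_{ij} = sum_k A_{ik} B_{kj}.
For i=2, j=1:
A_{21} * B_{11} = -1.2 * -5.4 = 6.48
A_{22} * B_{21} = -7.5 * 7.6 = -57
Sum = 6.48 + -57 = -50.52

-50.52


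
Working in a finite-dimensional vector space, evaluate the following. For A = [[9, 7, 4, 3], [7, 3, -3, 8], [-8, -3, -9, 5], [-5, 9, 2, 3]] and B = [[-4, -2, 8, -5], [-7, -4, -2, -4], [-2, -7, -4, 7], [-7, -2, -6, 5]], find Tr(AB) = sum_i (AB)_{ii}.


Tr(AB) = sum_i (AB)_{ii} where (AB)_{ii} = sum_k A_{ik} B_{ki}.
(AB)_{11} = 9*-4 + 7*-7 + 4*-2 + 3*-7 = -114
(AB)_{22} = 7*-2 + 3*-4 + -3*-7 + 8*-2 = -21
(AB)_{33} = -8*8 + -3*-2 + -9*-4 + 5*-6 = -52
(AB)_{44} = -5*-5 + 9*-4 + 2*7 + 3*5 = 18
Tr(AB) = -114 + -21 + -52 + 18 = -169

-169


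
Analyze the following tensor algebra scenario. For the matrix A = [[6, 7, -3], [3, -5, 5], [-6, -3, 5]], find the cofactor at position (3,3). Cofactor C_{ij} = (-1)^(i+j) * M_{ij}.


To find cofactor C_{33}, delete row 3 and column 3.
The resulting 2x2 submatrix is: [[6, 7], [3, -5]]
Minor M_{33} = 6*-5 - 7*3
  = -30 - 21 = -51
Sign = (-1)^(3+3) = (-1)^6 = 1
Cofactor C_{33} = 1 * -51 = -51

-51


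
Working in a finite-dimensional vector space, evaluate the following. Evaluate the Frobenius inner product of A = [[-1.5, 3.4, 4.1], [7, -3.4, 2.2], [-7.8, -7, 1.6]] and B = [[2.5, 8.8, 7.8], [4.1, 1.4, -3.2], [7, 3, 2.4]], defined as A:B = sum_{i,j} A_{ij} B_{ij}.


A:B = sum over all i,j of A_{ij} * B_{ij}.
Row 1: -1.5*2.5=-3.75, 3.4*8.8=29.92, 4.1*7.8=31.98 => row sum = 58.15
Row 2: 7*4.1=28.7, -3.4*1.4=-4.76, 2.2*-3.2=-7.04 => row sum = 16.9
Row 3: -7.8*7=-54.6, -7*3=-21, 1.6*2.4=3.84 => row sum = -71.76
Total = 58.15 + 16.9 + -71.76 = 3.29

3.29


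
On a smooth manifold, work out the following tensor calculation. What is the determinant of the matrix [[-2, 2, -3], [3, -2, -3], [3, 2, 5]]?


Expanding along the first row, det(A) = a11*M_11 - a12*M_12 + a13*M_13, where M_1j is the (1,j) minor.
Minor M_11 = -2*5 - -3*2 = -4
Minor M_12 = 3*5 - -3*3 = 24
Minor M_13 = 3*2 - -2*3 = 12
det = -2*(-4) - 2*(24) + -3*(12)
    = 8 - 48 + -36
    = -76

-76


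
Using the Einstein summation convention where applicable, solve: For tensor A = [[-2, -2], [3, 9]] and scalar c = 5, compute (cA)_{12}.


Scalar multiplication: (cA)_{ij} = c * A_{ij}.
c = 5
A_{12} = -2
(cA)_{12} = 5 * -2 = -10

-10


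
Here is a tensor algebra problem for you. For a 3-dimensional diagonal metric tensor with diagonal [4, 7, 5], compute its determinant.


For a diagonal metric, the determinant is the product of diagonal entries.
Diagonal entries: 4, 7, 5
det(g) = 4 * 7 * 5 = 140

140


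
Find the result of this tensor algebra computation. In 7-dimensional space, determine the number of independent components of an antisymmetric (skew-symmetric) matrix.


An antisymmetric rank-2 tensor satisfies A_{ij} = -A_{ji}, so diagonal entries are zero.
The independent components are the upper-triangular entries: C(n, 2) = n(n-1)/2.
n = 7
C(7, 2) = 7 * 6 / 2 = 42 / 2 = 21

21


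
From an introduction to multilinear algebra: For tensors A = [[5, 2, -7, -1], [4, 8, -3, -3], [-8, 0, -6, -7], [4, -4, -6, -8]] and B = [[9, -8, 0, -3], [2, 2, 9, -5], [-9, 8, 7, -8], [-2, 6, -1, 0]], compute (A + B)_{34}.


Tensor addition is component-wise: (A + B)_{ij} = A_{ij} + B_{ij}.
A_{34} = -7
B_{34} = -8
(A + B)_{34} = -7 + -8 = -15

-15


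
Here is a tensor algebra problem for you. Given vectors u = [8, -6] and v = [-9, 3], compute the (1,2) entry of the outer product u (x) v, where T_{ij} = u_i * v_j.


The outer product entry T_{ij} = u_i * v_j.
We need i=1, j=2.
u_1 = 8, v_2 = 3
T_{1,2} = 8 * 3 = 24

24


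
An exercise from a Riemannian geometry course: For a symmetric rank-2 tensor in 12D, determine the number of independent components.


A symmetric rank-2 tensor in d dimensions has d(d+1)/2 independent components.
d = 12
d(d+1)/2 = 12 * 13 / 2 = 156 / 2 = 78

78


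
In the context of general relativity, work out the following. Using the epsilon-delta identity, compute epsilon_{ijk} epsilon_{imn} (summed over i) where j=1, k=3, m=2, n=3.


Using the identity: epsilon_{ijk} epsilon_{imn} = delta_{jm} delta_{kn} - delta_{jn} delta_{km}.
delta_{12} = 0
delta_{33} = 1
delta_{13} = 0
delta_{32} = 0
Result = 0 * 1 - 0 * 0 = 0 - 0 = 0

0


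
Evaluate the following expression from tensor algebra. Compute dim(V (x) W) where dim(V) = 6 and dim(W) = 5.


The dimension of a tensor product is the product of dimensions.
dim(V) = 6, dim(W) = 5
dim(V (x) W) = 6 * 5 = 30

30


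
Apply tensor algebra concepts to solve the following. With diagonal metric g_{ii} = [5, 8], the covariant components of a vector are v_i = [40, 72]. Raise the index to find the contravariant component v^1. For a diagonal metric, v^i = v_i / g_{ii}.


To raise an index with a diagonal metric: v^i = v_i / g_{ii}.
For index 1: v_1 = 40, g_{11} = 5
v^1 = 40 / 5 = 8

8


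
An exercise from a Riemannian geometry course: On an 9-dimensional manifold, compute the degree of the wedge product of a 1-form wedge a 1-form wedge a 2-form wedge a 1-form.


The degree of a wedge product is the sum of the degrees of the individual forms.
Degrees: 1, 1, 2, 1
Total degree = 1 + 1 + 2 + 1 = 5

5


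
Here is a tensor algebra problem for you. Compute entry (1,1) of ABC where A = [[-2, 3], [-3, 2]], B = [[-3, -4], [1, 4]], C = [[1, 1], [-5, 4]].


(ABC)_{11} = sum_m (AB)_{1m} C_{m1}. First compute row 1 of AB.
(AB)_{11} = -2*-3 + 3*1 = 9
(AB)_{12} = -2*-4 + 3*4 = 20
Now contract with column 1 of C:
(AB)_{11} * C_{11} = 9 * 1 = 9
(AB)_{12} * C_{21} = 20 * -5 = -100
(ABC)_{11} = 9 + -100 = -91

-91


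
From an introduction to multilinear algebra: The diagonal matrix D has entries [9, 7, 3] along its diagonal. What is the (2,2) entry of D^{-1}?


For a diagonal matrix, the inverse has entries (D^{-1})_{ii} = 1/d_{ii}.
The diagonal entries are: d_{11} = 9, d_{22} = 7, d_{33} = 3
We need (D^{-1})_{22} = 1/d_{22} = 1/7 = 1/7

1/7


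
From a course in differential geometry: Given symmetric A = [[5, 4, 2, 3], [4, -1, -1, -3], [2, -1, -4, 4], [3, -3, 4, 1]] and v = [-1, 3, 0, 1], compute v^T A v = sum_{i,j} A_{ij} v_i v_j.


First compute Av:
(Av)_1 = 5*-1 + 4*3 + 2*0 + 3*1 = 10
(Av)_2 = 4*-1 + -1*3 + -1*0 + -3*1 = -10
(Av)_3 = 2*-1 + -1*3 + -4*0 + 4*1 = -1
(Av)_4 = 3*-1 + -3*3 + 4*0 + 1*1 = -11
Av = [10, -10, -1, -11]
Then v^T (Av) = -1*10 + 3*-10 + 0*-1 + 1*-11
= -10 + -30 + 0 + -11 = -51

-51


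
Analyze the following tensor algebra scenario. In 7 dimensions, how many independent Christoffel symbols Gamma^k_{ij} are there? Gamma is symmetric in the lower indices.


Christoffel symbols Gamma^k_{ij} are symmetric in i,j, so there are d * d(d+1)/2 independent symbols.
d = 7
d(d+1)/2 = 7 * 8 / 2 = 28
Total = 7 * 28 = 196

196


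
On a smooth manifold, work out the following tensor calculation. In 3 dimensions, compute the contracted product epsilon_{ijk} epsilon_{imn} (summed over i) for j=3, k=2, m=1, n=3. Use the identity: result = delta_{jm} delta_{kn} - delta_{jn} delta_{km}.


Using the identity: epsilon_{ijk} epsilon_{imn} = delta_{jm} delta_{kn} - delta_{jn} delta_{km}.
delta_{31} = 0
delta_{23} = 0
delta_{33} = 1
delta_{21} = 0
Result = 0 * 0 - 1 * 0 = 0 - 0 = 0

0


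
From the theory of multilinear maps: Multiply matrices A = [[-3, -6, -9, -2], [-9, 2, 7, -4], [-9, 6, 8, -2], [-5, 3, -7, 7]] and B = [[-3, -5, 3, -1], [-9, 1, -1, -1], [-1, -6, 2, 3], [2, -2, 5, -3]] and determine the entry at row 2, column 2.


(AB)_{ij} = sum_k A_{ik} B_{kj}.
For i=2, j=2:
A_{21} * B_{12} = -9 * -5 = 45
A_{22} * B_{22} = 2 * 1 = 2
A_{23} * B_{32} = 7 * -6 = -42
A_{24} * B_{42} = -4 * -2 = 8
Sum = 45 + 2 + -42 + 8 = 13

13


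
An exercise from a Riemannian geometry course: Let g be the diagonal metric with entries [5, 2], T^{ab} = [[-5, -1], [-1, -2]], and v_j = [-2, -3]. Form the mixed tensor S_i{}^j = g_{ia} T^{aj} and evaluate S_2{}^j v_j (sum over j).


Step 1: lower the first index. For a diagonal metric, g_{ia} T^{aj} = g_{ii} T^{ij} (no sum on i).
g_{22} = 2
S_2{}^1 = 2 * T^{21} = 2 * -1 = -2
S_2{}^2 = 2 * T^{22} = 2 * -2 = -4
Step 2: contract S_2{}^j with v_j.
S_2{}^1 * v_1 = -2 * -2 = 4
S_2{}^2 * v_2 = -4 * -3 = 12
Result = 4 + 12 = 16

16


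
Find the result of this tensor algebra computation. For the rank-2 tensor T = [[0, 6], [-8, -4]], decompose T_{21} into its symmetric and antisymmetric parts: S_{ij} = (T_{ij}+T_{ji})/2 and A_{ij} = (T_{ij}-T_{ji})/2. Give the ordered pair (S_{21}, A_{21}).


T_{21} = -8
T_{12} = 6
S_{21} = (-8 + 6)/2 = -2/2 = -1
A_{21} = (-8 - 6)/2 = -14/2 = -7
Check: S + A = -1 + -7 = -8 = T_{21}.

(-1, -7)


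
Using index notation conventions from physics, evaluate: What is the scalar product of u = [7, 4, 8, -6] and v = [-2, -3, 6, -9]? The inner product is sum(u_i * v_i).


The inner product u . v = sum of u_i * v_i.
Term-by-term: 7 * -2, 4 * -3, 8 * 6, -6 * -9
Products: -14, -12, 48, 54
Sum = -14 + -12 + 48 + 54 = 76

76


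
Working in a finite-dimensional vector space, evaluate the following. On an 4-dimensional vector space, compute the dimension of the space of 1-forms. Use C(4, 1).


The dimension of the space of p-forms on an n-dimensional space is C(n, p).
n = 4, p = 1
C(4, 1) = 4! / (1! * 3!) = 4

4


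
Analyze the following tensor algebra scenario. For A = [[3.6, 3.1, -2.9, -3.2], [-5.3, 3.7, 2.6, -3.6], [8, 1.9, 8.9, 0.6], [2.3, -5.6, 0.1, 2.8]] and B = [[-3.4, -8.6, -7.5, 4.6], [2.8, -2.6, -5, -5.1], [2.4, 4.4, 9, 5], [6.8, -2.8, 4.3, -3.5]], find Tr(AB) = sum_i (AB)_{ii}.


Tr(AB) = sum_i (AB)_{ii} where (AB)_{ii} = sum_k A_{ik} B_{ki}.
(AB)_{11} = 3.6*-3.4 + 3.1*2.8 + -2.9*2.4 + -3.2*6.8 = -32.28
(AB)_{22} = -5.3*-8.6 + 3.7*-2.6 + 2.6*4.4 + -3.6*-2.8 = 57.48
(AB)_{33} = 8*-7.5 + 1.9*-5 + 8.9*9 + 0.6*4.3 = 13.18
(AB)_{44} = 2.3*4.6 + -5.6*-5.1 + 0.1*5 + 2.8*-3.5 = 29.84
Tr(AB) = -32.28 + 57.48 + 13.18 + 29.84 = 68.22

68.22


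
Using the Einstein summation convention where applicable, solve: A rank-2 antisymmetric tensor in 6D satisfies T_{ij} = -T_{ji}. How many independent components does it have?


An antisymmetric rank-2 tensor satisfies A_{ij} = -A_{ji}, so diagonal entries are zero.
The independent components are the upper-triangular entries: C(n, 2) = n(n-1)/2.
n = 6
C(6, 2) = 6 * 5 / 2 = 30 / 2 = 15

15


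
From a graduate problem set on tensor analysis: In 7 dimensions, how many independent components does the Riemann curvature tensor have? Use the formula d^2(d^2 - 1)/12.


The Riemann tensor in d dimensions has d^2(d^2 - 1)/12 independent components.
d = 7, so d^2 = 49
d^2 - 1 = 48
d^2(d^2 - 1) = 49 * 48 = 2352
Divide by 12: 2352 / 12 = 196

196


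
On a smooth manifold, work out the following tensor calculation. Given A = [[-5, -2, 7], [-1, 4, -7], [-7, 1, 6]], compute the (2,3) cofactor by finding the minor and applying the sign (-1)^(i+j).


To find cofactor C_{23}, delete row 2 and column 3.
The resulting 2x2 submatrix is: [[-5, -2], [-7, 1]]
Minor M_{23} = -5*1 - -2*-7
  = -5 - 14 = -19
Sign = (-1)^(2+3) = (-1)^5 = -1
Cofactor C_{23} = -1 * -19 = 19

19


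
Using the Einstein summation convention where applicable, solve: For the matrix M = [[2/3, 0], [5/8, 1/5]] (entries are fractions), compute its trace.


The trace is the sum of diagonal entries.
Diagonal: M[1,1] = 2/3, M[2,2] = 1/5
Tr(M) = 2/3 + 1/5
Computing step by step:
After adding M[1,1]: 2/3
After adding M[2,2]: 13/15
Tr(M) = 13/15

13/15


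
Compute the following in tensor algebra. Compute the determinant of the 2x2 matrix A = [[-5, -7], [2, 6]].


For a 2x2 matrix [[a, b], [c, d]], det = a*d - b*c.
a = -5, b = -7, c = 2, d = 6
a*d = -5 * 6 = -30
b*c = -7 * 2 = -14
det = -30 - -14 = -16

-16


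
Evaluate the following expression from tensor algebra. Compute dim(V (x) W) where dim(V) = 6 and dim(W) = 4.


The dimension of a tensor product is the product of dimensions.
dim(V) = 6, dim(W) = 4
dim(V (x) W) = 6 * 4 = 24

24


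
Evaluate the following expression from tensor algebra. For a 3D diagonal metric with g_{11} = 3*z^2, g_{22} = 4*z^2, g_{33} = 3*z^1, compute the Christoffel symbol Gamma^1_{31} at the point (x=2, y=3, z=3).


For a diagonal metric, Gamma^k_{ij} = (1/2) g^{kk} (dg_{ik}/dx_j + dg_{jk}/dx_i - dg_{ij}/dx_k).
The metric is diagonal, so g_{ab} = 0 for a != b.
At the given point: g_{11} = 27, g_{22} = 36, g_{33} = 9
g^{11} = 1/27
dg_{31}/dx_1 = 0 (off-diagonal)
dg_{11}/dx_3 = dg_{11}/dx_3 = 18
dg_{31}/dx_1 = 0 (off-diagonal)
Numerator = 0 + 18 - 0 = 18
Gamma^1_{31} = 18 / (2 * 27) = 1/3

1/3


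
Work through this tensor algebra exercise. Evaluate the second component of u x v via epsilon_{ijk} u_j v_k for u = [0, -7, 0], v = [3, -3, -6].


(u x v)_2 = sum_{j,k} epsilon_{2jk} u_j v_k. Only permutations of (1,2,3) contribute; the two non-zero terms are:
eps_{213} u_1 v_3 = -1 * 0 * -6 = 0
eps_{231} u_3 v_1 = 1 * 0 * 3 = 0
(u x v)_2 = 0

0


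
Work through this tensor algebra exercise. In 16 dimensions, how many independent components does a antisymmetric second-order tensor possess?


A antisymmetric rank-2 tensor in d dimensions has d(d-1)/2 independent components.
d = 16
d(d-1)/2 = 16 * 15 / 2 = 240 / 2 = 120

120


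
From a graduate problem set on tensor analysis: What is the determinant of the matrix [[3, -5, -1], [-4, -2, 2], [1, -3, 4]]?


Expanding along the first row, det(A) = a11*M_11 - a12*M_12 + a13*M_13, where M_1j is the (1,j) minor.
Minor M_11 = -2*4 - 2*-3 = -2
Minor M_12 = -4*4 - 2*1 = -18
Minor M_13 = -4*-3 - -2*1 = 14
det = 3*(-2) - -5*(-18) + -1*(14)
    = -6 - 90 + -14
    = -110

-110


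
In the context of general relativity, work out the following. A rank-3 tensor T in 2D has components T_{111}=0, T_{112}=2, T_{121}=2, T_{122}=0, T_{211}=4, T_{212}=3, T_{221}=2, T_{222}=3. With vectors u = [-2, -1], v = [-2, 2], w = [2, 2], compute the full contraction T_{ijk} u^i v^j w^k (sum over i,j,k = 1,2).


S = sum over i,j,k of T_{ijk} u_i v_j w_k. Expanding all 8 terms:
T_{111}*u_1*v_1*w_1 = 0*-2*-2*2 = 0  (running total: 0)
T_{112}*u_1*v_1*w_2 = 2*-2*-2*2 = 16  (running total: 16)
T_{121}*u_1*v_2*w_1 = 2*-2*2*2 = -16  (running total: 0)
T_{122}*u_1*v_2*w_2 = 0*-2*2*2 = 0  (running total: 0)
T_{211}*u_2*v_1*w_1 = 4*-1*-2*2 = 16  (running total: 16)
T_{212}*u_2*v_1*w_2 = 3*-1*-2*2 = 12  (running total: 28)
T_{221}*u_2*v_2*w_1 = 2*-1*2*2 = -8  (running total: 20)
T_{222}*u_2*v_2*w_2 = 3*-1*2*2 = -12  (running total: 8)
S = 8

8


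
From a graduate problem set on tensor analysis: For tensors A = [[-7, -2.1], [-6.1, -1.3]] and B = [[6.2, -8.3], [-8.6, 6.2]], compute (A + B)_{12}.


Tensor addition is component-wise: (A + B)_{ij} = A_{ij} + B_{ij}.
A_{12} = -2.1
B_{12} = -8.3
(A + B)_{12} = -2.1 + -8.3 = -10.4

-10.4


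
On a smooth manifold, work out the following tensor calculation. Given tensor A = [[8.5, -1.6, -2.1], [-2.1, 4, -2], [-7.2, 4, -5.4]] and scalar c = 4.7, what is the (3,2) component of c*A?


Scalar multiplication: (cA)_{ij} = c * A_{ij}.
c = 4.7
A_{32} = 4
(cA)_{32} = 4.7 * 4 = 18.8

18.8


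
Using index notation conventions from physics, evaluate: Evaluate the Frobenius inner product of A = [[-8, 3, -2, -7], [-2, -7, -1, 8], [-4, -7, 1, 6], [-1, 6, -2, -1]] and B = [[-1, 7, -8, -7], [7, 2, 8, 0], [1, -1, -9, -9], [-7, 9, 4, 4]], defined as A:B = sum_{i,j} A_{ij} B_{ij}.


A:B = sum over all i,j of A_{ij} * B_{ij}.
Row 1: -8*-1=8, 3*7=21, -2*-8=16, -7*-7=49 => row sum = 94
Row 2: -2*7=-14, -7*2=-14, -1*8=-8, 8*0=0 => row sum = -36
Row 3: -4*1=-4, -7*-1=7, 1*-9=-9, 6*-9=-54 => row sum = -60
Row 4: -1*-7=7, 6*9=54, -2*4=-8, -1*4=-4 => row sum = 49
Total = 94 + -36 + -60 + 49 = 47

47


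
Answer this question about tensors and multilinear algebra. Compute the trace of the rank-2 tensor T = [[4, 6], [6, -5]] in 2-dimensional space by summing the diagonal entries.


The contraction (trace) of a rank-2 tensor is the sum of its diagonal elements.
Diagonal entries: A[1,1] = 4, A[2,2] = -5
Tr(A) = 4 + -5 = -1

-1


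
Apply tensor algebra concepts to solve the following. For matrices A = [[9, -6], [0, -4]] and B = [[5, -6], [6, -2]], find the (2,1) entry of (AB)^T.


(AB)^T_{ij} = (AB)_{ji} = sum_k A_{jk} B_{ki}.
For i=2, j=1 we need (AB)_{12}:
A_{11} * B_{12} = 9 * -6 = -54
A_{12} * B_{22} = -6 * -2 = 12
Sum = -54 + 12 = -42

-42


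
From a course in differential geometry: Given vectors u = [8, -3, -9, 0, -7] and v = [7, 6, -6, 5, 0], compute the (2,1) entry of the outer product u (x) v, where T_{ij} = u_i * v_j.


The outer product entry T_{ij} = u_i * v_j.
We need i=2, j=1.
u_2 = -3, v_1 = 7
T_{2,1} = -3 * 7 = -21

-21


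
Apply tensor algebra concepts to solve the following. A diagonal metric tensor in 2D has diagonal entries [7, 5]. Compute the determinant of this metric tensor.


For a diagonal metric, the determinant is the product of diagonal entries.
Diagonal entries: 7, 5
det(g) = 7 * 5 = 35

35


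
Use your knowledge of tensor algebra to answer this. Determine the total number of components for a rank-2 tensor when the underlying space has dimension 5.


The number of components of a rank-r tensor in d dimensions is d^r.
Here d = 5 and r = 2.
5^2 = 25

25


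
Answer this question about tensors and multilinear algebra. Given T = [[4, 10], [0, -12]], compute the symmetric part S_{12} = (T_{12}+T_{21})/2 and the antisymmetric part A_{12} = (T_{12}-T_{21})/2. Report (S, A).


T_{12} = 10
T_{21} = 0
S_{12} = (10 + 0)/2 = 10/2 = 5
A_{12} = (10 - 0)/2 = 10/2 = 5
Check: S + A = 5 + 5 = 10 = T_{12}.

(5, 5)


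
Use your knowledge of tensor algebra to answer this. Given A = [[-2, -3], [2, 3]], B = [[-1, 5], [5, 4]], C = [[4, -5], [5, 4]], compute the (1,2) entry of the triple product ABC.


(ABC)_{12} = sum_m (AB)_{1m} C_{m2}. First compute row 1 of AB.
(AB)_{11} = -2*-1 + -3*5 = -13
(AB)_{12} = -2*5 + -3*4 = -22
Now contract with column 2 of C:
(AB)_{11} * C_{12} = -13 * -5 = 65
(AB)_{12} * C_{22} = -22 * 4 = -88
(ABC)_{12} = 65 + -88 = -23

-23


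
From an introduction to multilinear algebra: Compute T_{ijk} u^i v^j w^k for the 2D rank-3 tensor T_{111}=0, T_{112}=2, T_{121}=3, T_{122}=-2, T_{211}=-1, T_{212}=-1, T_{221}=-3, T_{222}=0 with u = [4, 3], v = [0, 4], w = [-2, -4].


S = sum over i,j,k of T_{ijk} u_i v_j w_k. Expanding all 8 terms:
T_{111}*u_1*v_1*w_1 = 0*4*0*-2 = 0  (running total: 0)
T_{112}*u_1*v_1*w_2 = 2*4*0*-4 = 0  (running total: 0)
T_{121}*u_1*v_2*w_1 = 3*4*4*-2 = -96  (running total: -96)
T_{122}*u_1*v_2*w_2 = -2*4*4*-4 = 128  (running total: 32)
T_{211}*u_2*v_1*w_1 = -1*3*0*-2 = 0  (running total: 32)
T_{212}*u_2*v_1*w_2 = -1*3*0*-4 = 0  (running total: 32)
T_{221}*u_2*v_2*w_1 = -3*3*4*-2 = 72  (running total: 104)
T_{222}*u_2*v_2*w_2 = 0*3*4*-4 = 0  (running total: 104)
S = 104

104


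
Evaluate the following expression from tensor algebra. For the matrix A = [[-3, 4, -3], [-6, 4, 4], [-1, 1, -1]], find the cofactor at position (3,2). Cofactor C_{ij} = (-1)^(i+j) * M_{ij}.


To find cofactor C_{32}, delete row 3 and column 2.
The resulting 2x2 submatrix is: [[-3, -3], [-6, 4]]
Minor M_{32} = -3*4 - -3*-6
  = -12 - 18 = -30
Sign = (-1)^(3+2) = (-1)^5 = -1
Cofactor C_{32} = -1 * -30 = 30

30


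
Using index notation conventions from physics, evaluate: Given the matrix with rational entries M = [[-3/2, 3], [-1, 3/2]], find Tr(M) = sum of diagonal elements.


The trace is the sum of diagonal entries.
Diagonal: M[1,1] = -3/2, M[2,2] = 3/2
Tr(M) = -3/2 + 3/2
Computing step by step:
After adding M[1,1]: -3/2
After adding M[2,2]: 0
Tr(M) = 0

0


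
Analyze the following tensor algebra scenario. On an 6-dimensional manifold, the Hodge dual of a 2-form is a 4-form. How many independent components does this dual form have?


The Hodge dual of a p-form on an n-dimensional manifold is an (n-p)-form.
n = 6, p = 2, so dual degree = 6 - 2 = 4
The number of components is C(n, n-p) = C(6, 4) = 15

15


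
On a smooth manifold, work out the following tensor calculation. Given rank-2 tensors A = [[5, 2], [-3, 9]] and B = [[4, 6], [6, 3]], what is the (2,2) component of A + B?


Tensor addition is component-wise: (A + B)_{ij} = A_{ij} + B_{ij}.
A_{22} = 9
B_{22} = 3
(A + B)_{22} = 9 + 3 = 12

12


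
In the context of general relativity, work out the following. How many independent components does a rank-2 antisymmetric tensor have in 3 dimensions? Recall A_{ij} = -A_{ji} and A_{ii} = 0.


An antisymmetric rank-2 tensor satisfies A_{ij} = -A_{ji}, so diagonal entries are zero.
The independent components are the upper-triangular entries: C(n, 2) = n(n-1)/2.
n = 3
C(3, 2) = 3 * 2 / 2 = 6 / 2 = 3

3


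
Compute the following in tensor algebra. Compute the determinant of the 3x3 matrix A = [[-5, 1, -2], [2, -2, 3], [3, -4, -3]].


Expanding along the first row, det(A) = a11*M_11 - a12*M_12 + a13*M_13, where M_1j is the (1,j) minor.
Minor M_11 = -2*-3 - 3*-4 = 18
Minor M_12 = 2*-3 - 3*3 = -15
Minor M_13 = 2*-4 - -2*3 = -2
det = -5*(18) - 1*(-15) + -2*(-2)
    = -90 - -15 + 4
    = -71

-71


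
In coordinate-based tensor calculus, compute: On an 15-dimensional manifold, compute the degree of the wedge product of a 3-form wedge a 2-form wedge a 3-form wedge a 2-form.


The degree of a wedge product is the sum of the degrees of the individual forms.
Degrees: 3, 2, 3, 2
Total degree = 3 + 2 + 3 + 2 = 10

10


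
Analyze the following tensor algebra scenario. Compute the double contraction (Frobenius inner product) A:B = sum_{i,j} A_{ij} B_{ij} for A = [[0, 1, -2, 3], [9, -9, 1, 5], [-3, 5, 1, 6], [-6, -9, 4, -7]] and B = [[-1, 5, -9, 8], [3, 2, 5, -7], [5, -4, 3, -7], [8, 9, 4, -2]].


A:B = sum over all i,j of A_{ij} * B_{ij}.
Row 1: 0*-1=0, 1*5=5, -2*-9=18, 3*8=24 => row sum = 47
Row 2: 9*3=27, -9*2=-18, 1*5=5, 5*-7=-35 => row sum = -21
Row 3: -3*5=-15, 5*-4=-20, 1*3=3, 6*-7=-42 => row sum = -74
Row 4: -6*8=-48, -9*9=-81, 4*4=16, -7*-2=14 => row sum = -99
Total = 47 + -21 + -74 + -99 = -147

-147


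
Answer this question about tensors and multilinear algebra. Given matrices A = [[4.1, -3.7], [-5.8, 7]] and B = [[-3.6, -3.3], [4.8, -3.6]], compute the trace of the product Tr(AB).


Tr(AB) = sum_i (AB)_{ii} where (AB)_{ii} = sum_k A_{ik} B_{ki}.
(AB)_{11} = 4.1*-3.6 + -3.7*4.8 = -32.52
(AB)_{22} = -5.8*-3.3 + 7*-3.6 = -6.06
Tr(AB) = -32.52 + -6.06 = -38.58

-38.58


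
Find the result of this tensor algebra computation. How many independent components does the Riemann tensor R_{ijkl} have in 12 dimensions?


The Riemann tensor in d dimensions has d^2(d^2 - 1)/12 independent components.
d = 12, so d^2 = 144
d^2 - 1 = 143
d^2(d^2 - 1) = 144 * 143 = 20592
Divide by 12: 20592 / 12 = 1716

1716


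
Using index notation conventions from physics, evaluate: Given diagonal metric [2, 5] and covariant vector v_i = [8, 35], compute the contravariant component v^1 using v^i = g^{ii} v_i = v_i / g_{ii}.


To raise an index with a diagonal metric: v^i = v_i / g_{ii}.
For index 1: v_1 = 8, g_{11} = 2
v^1 = 8 / 2 = 4

4


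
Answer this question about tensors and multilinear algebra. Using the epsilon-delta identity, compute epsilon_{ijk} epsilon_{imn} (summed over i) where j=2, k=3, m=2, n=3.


Using the identity: epsilon_{ijk} epsilon_{imn} = delta_{jm} delta_{kn} - delta_{jn} delta_{km}.
delta_{22} = 1
delta_{33} = 1
delta_{23} = 0
delta_{32} = 0
Result = 1 * 1 - 0 * 0 = 1 - 0 = 1

1


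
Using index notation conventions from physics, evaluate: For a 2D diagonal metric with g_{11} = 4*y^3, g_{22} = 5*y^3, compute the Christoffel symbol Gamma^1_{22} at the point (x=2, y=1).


For a diagonal metric, Gamma^k_{ij} = (1/2) g^{kk} (dg_{ik}/dx_j + dg_{jk}/dx_i - dg_{ij}/dx_k).
The metric is diagonal, so g_{ab} = 0 for a != b.
At the given point: g_{11} = 4, g_{22} = 5
g^{11} = 1/4
dg_{21}/dx_2 = 0 (off-diagonal)
dg_{21}/dx_2 = 0 (off-diagonal)
dg_{22}/dx_1 = dg_{22}/dx_1 = 0
Numerator = 0 + 0 - 0 = 0
Gamma^1_{22} = 0 / (2 * 4) = 0

0


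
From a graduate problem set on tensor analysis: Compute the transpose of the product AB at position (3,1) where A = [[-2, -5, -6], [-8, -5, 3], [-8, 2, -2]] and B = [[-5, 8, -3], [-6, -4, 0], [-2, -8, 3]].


(AB)^T_{ij} = (AB)_{ji} = sum_k A_{jk} B_{ki}.
For i=3, j=1 we need (AB)_{13}:
A_{11} * B_{13} = -2 * -3 = 6
A_{12} * B_{23} = -5 * 0 = 0
A_{13} * B_{33} = -6 * 3 = -18
Sum = 6 + 0 + -18 = -12

-12


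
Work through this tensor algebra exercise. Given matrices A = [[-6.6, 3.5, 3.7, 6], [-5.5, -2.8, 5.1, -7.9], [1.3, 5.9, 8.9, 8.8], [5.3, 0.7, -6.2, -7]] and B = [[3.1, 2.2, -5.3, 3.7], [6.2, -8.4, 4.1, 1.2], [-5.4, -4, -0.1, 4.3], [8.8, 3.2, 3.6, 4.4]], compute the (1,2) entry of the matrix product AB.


(AB)_{ij} = sum_k A_{ik} B_{kj}.
For i=1, j=2:
A_{11} * B_{12} = -6.6 * 2.2 = -14.52
A_{12} * B_{22} = 3.5 * -8.4 = -29.4
A_{13} * B_{32} = 3.7 * -4 = -14.8
A_{14} * B_{42} = 6 * 3.2 = 19.2
Sum = -14.52 + -29.4 + -14.8 + 19.2 = -39.52

-39.52


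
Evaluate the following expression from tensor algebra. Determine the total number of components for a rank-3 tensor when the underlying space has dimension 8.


The number of components of a rank-r tensor in d dimensions is d^r.
Here d = 8 and r = 3.
8^3 = 512

512


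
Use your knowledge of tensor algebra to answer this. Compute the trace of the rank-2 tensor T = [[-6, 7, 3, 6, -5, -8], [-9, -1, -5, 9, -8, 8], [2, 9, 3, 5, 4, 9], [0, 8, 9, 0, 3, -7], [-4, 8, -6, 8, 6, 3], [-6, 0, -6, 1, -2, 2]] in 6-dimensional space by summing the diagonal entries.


The contraction (trace) of a rank-2 tensor is the sum of its diagonal elements.
Diagonal entries: A[1,1] = -6, A[2,2] = -1, A[3,3] = 3, A[4,4] = 0, A[5,5] = 6, A[6,6] = 2
Tr(A) = -6 + -1 + 3 + 0 + 6 + 2 = 4

4


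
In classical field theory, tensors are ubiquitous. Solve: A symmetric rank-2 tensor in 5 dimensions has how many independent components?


A symmetric rank-2 tensor in d dimensions has d(d+1)/2 independent components.
d = 5
d(d+1)/2 = 5 * 6 / 2 = 30 / 2 = 15

15


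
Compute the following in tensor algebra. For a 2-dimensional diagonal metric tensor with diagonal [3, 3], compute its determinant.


For a diagonal metric, the determinant is the product of diagonal entries.
Diagonal entries: 3, 3
det(g) = 3 * 3 = 9

9


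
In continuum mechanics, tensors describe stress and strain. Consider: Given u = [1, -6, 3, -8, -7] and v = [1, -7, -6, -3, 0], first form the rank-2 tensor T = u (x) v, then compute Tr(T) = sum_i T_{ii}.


The outer product gives T_{ij} = u_i v_j.
The trace (contraction) is Tr(T) = sum_i T_{ii} = sum_i u_i v_i.
Diagonal entries:
T_{11} = u_1 * v_1 = 1 * 1 = 1
T_{22} = u_2 * v_2 = -6 * -7 = 42
T_{33} = u_3 * v_3 = 3 * -6 = -18
T_{44} = u_4 * v_4 = -8 * -3 = 24
T_{55} = u_5 * v_5 = -7 * 0 = 0
Tr(T) = 1 + 42 + -18 + 24 + 0 = 49

49


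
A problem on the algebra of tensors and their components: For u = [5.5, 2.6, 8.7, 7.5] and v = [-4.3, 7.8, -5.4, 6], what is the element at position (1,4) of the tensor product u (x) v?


The outer product entry T_{ij} = u_i * v_j.
We need i=1, j=4.
u_1 = 5.5, v_4 = 6
T_{1,4} = 5.5 * 6 = 33

33


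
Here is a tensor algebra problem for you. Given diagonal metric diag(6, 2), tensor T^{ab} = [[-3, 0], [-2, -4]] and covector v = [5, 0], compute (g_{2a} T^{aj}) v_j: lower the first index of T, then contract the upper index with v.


Step 1: lower the first index. For a diagonal metric, g_{ia} T^{aj} = g_{ii} T^{ij} (no sum on i).
g_{22} = 2
S_2{}^1 = 2 * T^{21} = 2 * -2 = -4
S_2{}^2 = 2 * T^{22} = 2 * -4 = -8
Step 2: contract S_2{}^j with v_j.
S_2{}^1 * v_1 = -4 * 5 = -20
S_2{}^2 * v_2 = -8 * 0 = 0
Result = -20 + 0 = -20

-20


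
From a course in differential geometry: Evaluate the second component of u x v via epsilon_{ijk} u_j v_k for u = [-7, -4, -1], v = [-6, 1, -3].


(u x v)_2 = sum_{j,k} epsilon_{2jk} u_j v_k. Only permutations of (1,2,3) contribute; the two non-zero terms are:
eps_{213} u_1 v_3 = -1 * -7 * -3 = -21
eps_{231} u_3 v_1 = 1 * -1 * -6 = 6
(u x v)_2 = -15

-15


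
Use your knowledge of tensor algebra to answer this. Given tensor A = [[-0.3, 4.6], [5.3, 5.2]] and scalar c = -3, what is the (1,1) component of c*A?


Scalar multiplication: (cA)_{ij} = c * A_{ij}.
c = -3
A_{11} = -0.3
(cA)_{11} = -3 * -0.3 = 0.9

0.9


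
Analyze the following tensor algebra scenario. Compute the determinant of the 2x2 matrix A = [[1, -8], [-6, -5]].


For a 2x2 matrix [[a, b], [c, d]], det = a*d - b*c.
a = 1, b = -8, c = -6, d = -5
a*d = 1 * -5 = -5
b*c = -8 * -6 = 48
det = -5 - 48 = -53

-53


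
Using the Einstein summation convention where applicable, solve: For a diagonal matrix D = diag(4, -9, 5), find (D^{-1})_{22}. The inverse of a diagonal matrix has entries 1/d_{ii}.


For a diagonal matrix, the inverse has entries (D^{-1})_{ii} = 1/d_{ii}.
The diagonal entries are: d_{11} = 4, d_{22} = -9, d_{33} = 5
We need (D^{-1})_{22} = 1/d_{22} = 1/-9 = -1/9

-1/9


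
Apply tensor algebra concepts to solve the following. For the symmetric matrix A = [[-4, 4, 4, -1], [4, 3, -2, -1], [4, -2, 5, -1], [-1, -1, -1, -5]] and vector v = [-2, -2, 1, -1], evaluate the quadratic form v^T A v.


First compute Av:
(Av)_1 = -4*-2 + 4*-2 + 4*1 + -1*-1 = 5
(Av)_2 = 4*-2 + 3*-2 + -2*1 + -1*-1 = -15
(Av)_3 = 4*-2 + -2*-2 + 5*1 + -1*-1 = 2
(Av)_4 = -1*-2 + -1*-2 + -1*1 + -5*-1 = 8
Av = [5, -15, 2, 8]
Then v^T (Av) = -2*5 + -2*-15 + 1*2 + -1*8
= -10 + 30 + 2 + -8 = 14

14


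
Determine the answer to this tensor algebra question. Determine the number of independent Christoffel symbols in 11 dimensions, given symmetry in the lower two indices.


Christoffel symbols Gamma^k_{ij} are symmetric in i,j, so there are d * d(d+1)/2 independent symbols.
d = 11
d(d+1)/2 = 11 * 12 / 2 = 66
Total = 11 * 66 = 726

726


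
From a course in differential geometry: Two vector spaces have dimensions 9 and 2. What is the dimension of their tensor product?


The dimension of a tensor product is the product of dimensions.
dim(V) = 9, dim(W) = 2
dim(V (x) W) = 9 * 2 = 18

18


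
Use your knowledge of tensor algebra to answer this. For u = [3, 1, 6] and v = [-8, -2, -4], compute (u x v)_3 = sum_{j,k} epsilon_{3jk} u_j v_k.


(u x v)_3 = sum_{j,k} epsilon_{3jk} u_j v_k. Only permutations of (1,2,3) contribute; the two non-zero terms are:
eps_{312} u_1 v_2 = 1 * 3 * -2 = -6
eps_{321} u_2 v_1 = -1 * 1 * -8 = 8
(u x v)_3 = 2

2


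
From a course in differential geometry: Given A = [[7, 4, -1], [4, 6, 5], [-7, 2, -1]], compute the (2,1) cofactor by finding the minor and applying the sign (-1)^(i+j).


To find cofactor C_{21}, delete row 2 and column 1.
The resulting 2x2 submatrix is: [[4, -1], [2, -1]]
Minor M_{21} = 4*-1 - -1*2
  = -4 - -2 = -2
Sign = (-1)^(2+1) = (-1)^3 = -1
Cofactor C_{21} = -1 * -2 = 2

2


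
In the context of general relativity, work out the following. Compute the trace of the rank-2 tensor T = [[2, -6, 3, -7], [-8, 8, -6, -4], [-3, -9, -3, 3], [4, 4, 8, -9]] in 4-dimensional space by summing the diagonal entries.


The contraction (trace) of a rank-2 tensor is the sum of its diagonal elements.
Diagonal entries: A[1,1] = 2, A[2,2] = 8, A[3,3] = -3, A[4,4] = -9
Tr(A) = 2 + 8 + -3 + -9 = -2

-2
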